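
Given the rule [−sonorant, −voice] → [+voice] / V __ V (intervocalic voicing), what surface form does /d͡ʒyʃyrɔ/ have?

[d͡ʒyʒyrɔ]

The only segment in the rule's environment that also matches [−sonorant, −voice] is /ʃ/. Applying [+voice] turns the voiceless postalveolar fricative into /ʒ/ (voiced postalveolar fricative), giving [d͡ʒyʒyrɔ].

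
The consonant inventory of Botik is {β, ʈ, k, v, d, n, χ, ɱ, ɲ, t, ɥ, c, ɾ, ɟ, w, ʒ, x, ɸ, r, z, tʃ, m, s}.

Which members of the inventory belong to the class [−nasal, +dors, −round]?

k, χ, c, ɟ, x

First, the [−nasal] segments are /β, ʈ, k, v, d, χ, t, ɥ, c, ɾ, ɟ, w, ʒ, x, ɸ, r, z, tʃ, s/.
Within that set, [+dorsal] gives /k, χ, ɥ, c, ɟ, w, x/.
Intersecting with [−round] leaves /k, χ, c, ɟ, x/.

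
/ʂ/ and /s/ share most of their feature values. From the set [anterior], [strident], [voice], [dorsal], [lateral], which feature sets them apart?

[anterior]

/ʂ/ is the voiceless retroflex fricative and /s/ is the voiceless alveolar fricative. Both are [+strident], [-voice], [-dorsal], [-lateral]. /ʂ/ is [-anterior] while /s/ is [+anterior], so the distinguishing feature is [anterior].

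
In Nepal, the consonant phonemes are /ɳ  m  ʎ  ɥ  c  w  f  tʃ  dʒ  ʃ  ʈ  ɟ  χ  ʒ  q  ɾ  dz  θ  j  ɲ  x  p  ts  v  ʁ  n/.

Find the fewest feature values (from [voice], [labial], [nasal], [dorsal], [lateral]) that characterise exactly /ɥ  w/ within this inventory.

[+labial, +dorsal]

The class [+labial], [+dorsal] has exactly /ɥ, w/ as its extension in this inventory. No smaller conjunction from the listed features achieves this: [+dorsal] alone would also admit /ʎ, c, ɟ, χ, …/; [+labial] alone would also admit /m, f, p, v/; and checking the remaining single features turns up none with this extension.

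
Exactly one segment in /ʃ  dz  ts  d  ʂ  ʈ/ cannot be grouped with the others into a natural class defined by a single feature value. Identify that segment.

The remaining segments after removing /ʃ/ share [−distributed]; /ʃ/ (voiceless postalveolar fricative) is [+distributed]. For every other candidate removal, the leftover set fails to share any single feature value that the removed segment lacks.

ʃ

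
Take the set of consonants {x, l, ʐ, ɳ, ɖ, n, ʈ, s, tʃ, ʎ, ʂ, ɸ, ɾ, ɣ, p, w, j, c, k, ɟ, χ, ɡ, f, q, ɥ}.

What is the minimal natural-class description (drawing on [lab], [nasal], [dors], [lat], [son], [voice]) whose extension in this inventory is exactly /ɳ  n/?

[+nasal]

The target set is precisely the extension of [+nasal] in this inventory.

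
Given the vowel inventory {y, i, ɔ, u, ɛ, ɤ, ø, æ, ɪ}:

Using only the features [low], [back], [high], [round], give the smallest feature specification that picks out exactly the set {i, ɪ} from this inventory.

The class [+high], [-round] has exactly /i, ɪ/ as its extension in this inventory. No smaller conjunction from the listed features achieves this: [-round] alone would also admit /ɛ, ɤ, æ/; [+high] alone would also admit /y, u/; and checking the remaining single features turns up none with this extension.

[+high, -round]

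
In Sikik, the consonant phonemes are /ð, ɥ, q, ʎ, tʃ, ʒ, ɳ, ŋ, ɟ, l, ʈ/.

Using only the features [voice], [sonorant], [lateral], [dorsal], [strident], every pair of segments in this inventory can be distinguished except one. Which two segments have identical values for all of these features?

Both /ŋ/ and /ɥ/ are [+voice], [+sonorant], [-lateral], [+dorsal], [-strident]. Since the list omits [nasal], [continuant], [labial], [round] and [back] — which do distinguish the velar nasal from the labial-palatal glide — this pair collapses; all other pairs remain distinct.

ŋ, ɥ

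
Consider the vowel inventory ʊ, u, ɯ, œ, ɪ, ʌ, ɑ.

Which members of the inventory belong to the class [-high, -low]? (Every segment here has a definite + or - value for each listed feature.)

œ, ʌ

First, the [-high] segments are /œ, ʌ, ɑ/.
Within that set, [-low] leaves /œ, ʌ/.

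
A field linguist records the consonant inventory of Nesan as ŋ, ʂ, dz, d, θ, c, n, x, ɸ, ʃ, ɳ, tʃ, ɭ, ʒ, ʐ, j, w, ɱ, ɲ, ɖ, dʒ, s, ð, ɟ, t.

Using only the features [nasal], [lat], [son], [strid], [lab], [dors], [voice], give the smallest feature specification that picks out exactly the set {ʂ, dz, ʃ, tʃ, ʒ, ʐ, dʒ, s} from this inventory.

Every target segment is [+strident] and no other inventory member is, so one feature is enough.

[+strid]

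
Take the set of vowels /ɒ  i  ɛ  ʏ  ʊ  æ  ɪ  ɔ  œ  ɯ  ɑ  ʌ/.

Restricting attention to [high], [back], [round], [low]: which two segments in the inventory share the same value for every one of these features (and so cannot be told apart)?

ɪ, i

Both /ɪ/ and /i/ are [+high], [−back], [−round], [−low]. Since the list omits [tense] — which does distinguish the high front unrounded lax vowel from the high front unrounded tense vowel — this pair collapses; all other pairs remain distinct.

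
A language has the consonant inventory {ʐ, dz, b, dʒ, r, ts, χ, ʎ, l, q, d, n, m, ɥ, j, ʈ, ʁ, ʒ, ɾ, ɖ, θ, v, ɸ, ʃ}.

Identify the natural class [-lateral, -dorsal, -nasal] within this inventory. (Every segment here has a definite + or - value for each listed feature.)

First, the [-lateral] segments are /ʐ, dz, b, dʒ, r, ts, χ, q, d, n, m, ɥ, j, ʈ, ʁ, ʒ, ɾ, ɖ, θ, v, ɸ, ʃ/.
Within that set, [-dorsal] gives /ʐ, dz, b, dʒ, r, ts, d, n, m, ʈ, ʒ, ɾ, ɖ, θ, v, ɸ, ʃ/.
Within that set, [-nasal] leaves /ʐ, dz, b, dʒ, r, ts, d, ʈ, ʒ, ɾ, ɖ, θ, v, ɸ, ʃ/.

ʐ, dz, b, dʒ, r, ts, d, ʈ, ʒ, ɾ, ɖ, θ, v, ɸ, ʃ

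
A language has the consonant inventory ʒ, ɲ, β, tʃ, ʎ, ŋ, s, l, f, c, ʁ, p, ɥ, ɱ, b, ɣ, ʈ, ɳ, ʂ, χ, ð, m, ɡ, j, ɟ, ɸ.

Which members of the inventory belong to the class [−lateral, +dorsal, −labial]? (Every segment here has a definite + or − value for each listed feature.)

ɲ, ŋ, c, ʁ, ɣ, χ, ɡ, j, ɟ

Eliminate segments failing any feature: /ʒ, β, tʃ, s, f, p, ɱ, b, ʈ, ɳ, ʂ, ð, m, ɸ/ are [−dorsal]; /ʎ, l/ are [+lateral]; /ɥ/ is [+labial]. The remaining /ɲ, ŋ, c, ʁ, ɣ, χ, ɡ, j, ɟ/ satisfy [−lateral], [+dorsal], [−labial].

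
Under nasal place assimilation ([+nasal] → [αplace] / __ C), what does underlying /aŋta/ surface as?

In /aŋta/, the nasal /ŋ/ precedes /t/, which is [+coronal]. The nasal assimilates in place, becoming the [+coronal] nasal /n/. The surface form is [anta].

[anta]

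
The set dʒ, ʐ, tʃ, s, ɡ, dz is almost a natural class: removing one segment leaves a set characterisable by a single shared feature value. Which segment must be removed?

The remaining segments after removing /ɡ/ share [+strident]; /ɡ/ (voiced velar stop) is [-strident]. For every other candidate removal, the leftover set fails to share any single feature value that the removed segment lacks.

ɡ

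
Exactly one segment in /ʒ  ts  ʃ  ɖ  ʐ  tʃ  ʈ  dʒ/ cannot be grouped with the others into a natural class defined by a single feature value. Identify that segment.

[anterior] groups all but one: /ʐ, ɖ, ʒ, dʒ, ʃ, ʈ, tʃ/ share [-anterior] while /ts/ (voiceless alveolar affricate) alone is [+anterior]. Removing any other segment would not leave a single-feature class that excludes it.

ts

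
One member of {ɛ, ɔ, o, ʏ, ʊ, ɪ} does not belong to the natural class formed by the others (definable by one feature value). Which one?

/ɛ, ɔ, ɪ, ʊ, ʏ/ are all [-tense], but /o/ (mid back rounded tense vowel) is [+tense]. No other single segment can be removed to leave a set sharing one feature value that the removed segment lacks, so /o/ is the odd one out.

o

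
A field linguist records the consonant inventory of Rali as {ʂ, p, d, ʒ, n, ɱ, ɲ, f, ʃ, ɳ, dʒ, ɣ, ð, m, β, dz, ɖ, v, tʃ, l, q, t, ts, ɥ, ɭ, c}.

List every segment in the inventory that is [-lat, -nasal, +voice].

d, ʒ, dʒ, ɣ, ð, β, dz, ɖ, v, ɥ

Eliminate segments failing any feature: /ʂ, p, f, ʃ, tʃ, q, t, ts, c/ are [-voice]; /n, ɱ, ɲ, ɳ, m/ are [+nasal]; /l, ɭ/ are [+lateral]. The remaining /d, ʒ, dʒ, ɣ, ð, β, dz, ɖ, v, ɥ/ satisfy [-lateral], [-nasal], [+voice].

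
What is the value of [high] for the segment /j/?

[+high]

/j/ is the palatal glide. The feature [high] marks segments produced with the tongue body raised; /j/ has this property, so it is [+high].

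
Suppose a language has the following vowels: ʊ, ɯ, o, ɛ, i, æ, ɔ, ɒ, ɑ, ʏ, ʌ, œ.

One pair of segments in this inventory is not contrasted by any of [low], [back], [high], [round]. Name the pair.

o, ɔ

/o/ (mid back rounded tense vowel) and /ɔ/ (mid back rounded lax vowel) are both [-low], [+back], [-high], [+round], so none of the listed features separates them. (They do differ in [tense], which is not among the given features.) Every other pair in the inventory differs on at least one listed feature.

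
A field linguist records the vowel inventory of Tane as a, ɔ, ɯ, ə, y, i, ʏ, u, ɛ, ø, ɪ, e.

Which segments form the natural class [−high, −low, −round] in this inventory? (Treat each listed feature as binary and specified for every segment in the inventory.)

Eliminate segments failing any feature: /a/ is [+low]; /ɔ, ø/ are [+round]; /ɯ, y, i, ʏ, u, ɪ/ are [+high]. The remaining /ə, ɛ, e/ satisfy [−high], [−low], [−round].

ə, ɛ, e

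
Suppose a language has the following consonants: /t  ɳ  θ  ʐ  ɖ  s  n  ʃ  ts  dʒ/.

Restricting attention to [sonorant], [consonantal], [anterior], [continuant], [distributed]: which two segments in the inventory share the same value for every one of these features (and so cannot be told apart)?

t, ts

Both /t/ and /ts/ are [-sonorant], [+consonantal], [+anterior], [-continuant], [-distributed]. Since the list omits [strident] and [delayed release] — which do distinguish the voiceless alveolar stop from the voiceless alveolar affricate — this pair collapses; all other pairs remain distinct.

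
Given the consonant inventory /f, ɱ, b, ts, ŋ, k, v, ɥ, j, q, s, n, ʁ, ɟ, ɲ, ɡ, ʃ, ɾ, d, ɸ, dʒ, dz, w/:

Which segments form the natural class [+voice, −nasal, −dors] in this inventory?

Eliminate segments failing any feature: /f, ts, k, q, s, ʃ, ɸ/ are [−voice]; /ɱ, ŋ, n, ɲ/ are [+nasal]; /ɥ, j, ʁ, ɟ, ɡ, w/ are [+dorsal]. The remaining /b, v, ɾ, d, dʒ, dz/ satisfy [+voice], [−nasal], [−dorsal].

b, v, ɾ, d, dʒ, dz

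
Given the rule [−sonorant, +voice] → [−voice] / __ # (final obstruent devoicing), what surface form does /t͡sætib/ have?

/b/ satisfies [−sonorant, +voice] and sits in __ #. The [−voice] counterpart of the voiced bilabial stop is /p/. Other segments in /t͡sætib/ either fail the structural description or are not in the environment, so the surface form is [t͡sætip].

[t͡sætip]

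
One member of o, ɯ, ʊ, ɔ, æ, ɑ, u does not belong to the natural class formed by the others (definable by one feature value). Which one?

The remaining segments after removing /æ/ share [+back]; /æ/ (low front unrounded vowel) is [-back]. For every other candidate removal, the leftover set fails to share any single feature value that the removed segment lacks.

æ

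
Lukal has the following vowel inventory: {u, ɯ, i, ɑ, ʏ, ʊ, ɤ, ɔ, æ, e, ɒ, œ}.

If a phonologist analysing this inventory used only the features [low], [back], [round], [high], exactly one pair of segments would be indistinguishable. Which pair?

ʊ, u

Both /ʊ/ and /u/ are [-low], [+back], [+round], [+high]. Since the list omits [tense] — which does distinguish the high back rounded lax vowel from the high back rounded tense vowel — this pair collapses; all other pairs remain distinct.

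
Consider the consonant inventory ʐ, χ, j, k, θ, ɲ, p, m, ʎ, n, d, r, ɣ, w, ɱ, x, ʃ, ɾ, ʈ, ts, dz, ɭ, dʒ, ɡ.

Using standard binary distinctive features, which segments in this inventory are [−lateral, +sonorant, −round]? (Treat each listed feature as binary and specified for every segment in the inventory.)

j, ɲ, m, n, r, ɱ, ɾ

Eliminate segments failing any feature: /ʐ, χ, k, θ, p, d, ɣ, x, ʃ, ʈ, ts, dz, dʒ, ɡ/ are [−sonorant]; /ʎ, ɭ/ are [+lateral]; /w/ is [+round]. The remaining /j, ɲ, m, n, r, ɱ, ɾ/ satisfy [−lateral], [+sonorant], [−round].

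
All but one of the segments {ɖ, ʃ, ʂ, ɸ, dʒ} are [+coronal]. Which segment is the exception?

/ɖ, dʒ, ʃ, ʂ/ are all [+coronal]; /ɸ/ (voiceless bilabial fricative) is [−coronal].

ɸ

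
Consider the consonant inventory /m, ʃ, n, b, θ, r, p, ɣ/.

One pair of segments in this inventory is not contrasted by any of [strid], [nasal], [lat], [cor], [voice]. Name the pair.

b, ɣ

On the given features, /b/ and /ɣ/ have an identical profile: [-strident], [-nasal], [-lateral], [-coronal], [+voice]. No other two segments in the inventory coincide on all 5 features. (They do differ in [continuant], [labial] and [dorsal], which are not among the given features.)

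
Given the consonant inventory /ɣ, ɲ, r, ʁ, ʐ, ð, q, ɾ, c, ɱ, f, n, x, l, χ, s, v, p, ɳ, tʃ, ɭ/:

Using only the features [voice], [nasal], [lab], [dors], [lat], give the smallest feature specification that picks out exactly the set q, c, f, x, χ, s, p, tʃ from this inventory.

[−voice]

Every target segment is [−voice] and no other inventory member is, so one feature is enough.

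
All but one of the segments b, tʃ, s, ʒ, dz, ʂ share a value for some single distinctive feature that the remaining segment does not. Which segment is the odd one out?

The remaining segments after removing /b/ share [+strident]; /b/ (voiced bilabial stop) is [−strident]. For every other candidate removal, the leftover set fails to share any single feature value that the removed segment lacks.

b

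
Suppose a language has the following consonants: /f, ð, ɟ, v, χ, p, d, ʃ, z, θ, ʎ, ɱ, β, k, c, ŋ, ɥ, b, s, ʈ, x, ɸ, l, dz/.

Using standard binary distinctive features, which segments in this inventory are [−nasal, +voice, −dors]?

ð, v, d, z, β, b, l, dz

Checking each segment against [−nasal], [+voice], [−dorsal]: /ð/ (voiced dental fricative), /v/ (voiced labiodental fricative), /d/ (voiced alveolar stop), /z/ (voiced alveolar fricative), /β/ (voiced bilabial fricative), /b/ (voiced bilabial stop), among others, satisfy every feature; every other segment in the inventory fails at least one.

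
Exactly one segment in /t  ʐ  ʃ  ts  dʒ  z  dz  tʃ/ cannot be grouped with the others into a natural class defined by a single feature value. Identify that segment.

[strident] groups all but one: /dʒ, tʃ, ts, ʃ, z, dz, ʐ/ share [+strident] while /t/ (voiceless alveolar stop) alone is [−strident]. Removing any other segment would not leave a single-feature class that excludes it.

t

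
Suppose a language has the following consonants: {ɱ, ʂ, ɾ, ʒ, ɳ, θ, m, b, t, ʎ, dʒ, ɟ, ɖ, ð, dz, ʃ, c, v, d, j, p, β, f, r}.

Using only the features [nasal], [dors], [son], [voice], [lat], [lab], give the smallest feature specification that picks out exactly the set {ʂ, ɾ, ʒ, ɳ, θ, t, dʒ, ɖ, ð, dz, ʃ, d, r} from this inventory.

[-lab, -dors]

/ʂ, ɾ, ʒ, ɳ, θ, t, dʒ, ɖ, ð, dz, ʃ, d, r/ are all [-labial], [-dorsal], and no other segment in the inventory matches both values. Dropping any one of them over-generates: [-dorsal] alone would also admit /ɱ, m, b, v, …/; [-labial] alone would also admit /ʎ, ɟ, c, j/. No other single listed feature picks out exactly this set either, so fewer than two features will not do.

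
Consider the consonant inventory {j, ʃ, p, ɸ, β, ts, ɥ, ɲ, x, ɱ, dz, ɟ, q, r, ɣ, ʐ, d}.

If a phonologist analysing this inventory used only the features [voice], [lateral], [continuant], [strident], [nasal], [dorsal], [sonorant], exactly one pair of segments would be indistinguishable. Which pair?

ɥ, j

On the given features, /ɥ/ and /j/ have an identical profile: [+voice], [−lateral], [+continuant], [−strident], [−nasal], [+dorsal], [+sonorant]. No other two segments in the inventory coincide on all 7 features. (They do differ in [labial] and [round], which are not among the given features.)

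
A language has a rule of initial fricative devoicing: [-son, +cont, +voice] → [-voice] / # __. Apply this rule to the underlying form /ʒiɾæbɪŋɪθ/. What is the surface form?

The only segment in the rule's environment that also matches [-son, +cont, +voice] is /ʒ/. Applying [-voice] turns the voiced postalveolar fricative into /ʃ/ (voiceless postalveolar fricative), giving [ʃiɾæbɪŋɪθ].

[ʃiɾæbɪŋɪθ]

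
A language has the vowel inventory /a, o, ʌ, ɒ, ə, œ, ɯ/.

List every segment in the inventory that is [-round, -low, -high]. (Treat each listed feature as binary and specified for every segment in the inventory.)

Checking each segment against [-round], [-low], [-high]: /ʌ/ (mid back unrounded lax vowel), /ə/ (mid central vowel (schwa)) satisfy every feature; every other segment in the inventory fails at least one.

ʌ, ə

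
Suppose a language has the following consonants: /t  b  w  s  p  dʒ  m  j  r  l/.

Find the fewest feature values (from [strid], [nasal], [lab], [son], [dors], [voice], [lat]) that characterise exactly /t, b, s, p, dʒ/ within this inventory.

Every target segment is [-sonorant] and no other inventory member is, so one feature is enough.

[-son]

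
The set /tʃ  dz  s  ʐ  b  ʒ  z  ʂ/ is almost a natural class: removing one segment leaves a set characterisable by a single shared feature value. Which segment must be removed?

The remaining segments after removing /b/ share [+strident]; /b/ (voiced bilabial stop) is [−strident]. For every other candidate removal, the leftover set fails to share any single feature value that the removed segment lacks.

b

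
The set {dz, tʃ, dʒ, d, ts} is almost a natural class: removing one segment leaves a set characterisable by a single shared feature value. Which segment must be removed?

The remaining segments after removing /d/ share [+delayed release]; /d/ (voiced alveolar stop) is [−delayed release]. For every other candidate removal, the leftover set fails to share any single feature value that the removed segment lacks.

d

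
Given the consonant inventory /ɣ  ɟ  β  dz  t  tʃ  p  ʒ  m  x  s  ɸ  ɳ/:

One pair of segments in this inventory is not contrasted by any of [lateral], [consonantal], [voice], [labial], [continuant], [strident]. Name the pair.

ɳ, ɟ

/ɳ/ (retroflex nasal) and /ɟ/ (voiced palatal stop) are both [−lateral], [+consonantal], [+voice], [−labial], [−continuant], [−strident], so none of the listed features separates them. (They do differ in [sonorant], [nasal] and [dorsal], which are not among the given features.) Every other pair in the inventory differs on at least one listed feature.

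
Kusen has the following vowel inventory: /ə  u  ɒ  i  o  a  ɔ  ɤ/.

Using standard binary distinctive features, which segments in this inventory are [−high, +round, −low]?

Checking each segment against [−high], [+round], [−low]: /o/ (mid back rounded tense vowel), /ɔ/ (mid back rounded lax vowel) satisfy every feature; every other segment in the inventory fails at least one.

o, ɔ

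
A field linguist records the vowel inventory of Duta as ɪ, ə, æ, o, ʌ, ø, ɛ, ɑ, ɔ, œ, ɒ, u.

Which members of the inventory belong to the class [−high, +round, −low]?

o, ø, ɔ, œ

Checking each segment against [−high], [+round], [−low]: /o/ (mid back rounded tense vowel), /ø/ (mid front rounded tense vowel), /ɔ/ (mid back rounded lax vowel), /œ/ (mid front rounded lax vowel) satisfy every feature; every other segment in the inventory fails at least one.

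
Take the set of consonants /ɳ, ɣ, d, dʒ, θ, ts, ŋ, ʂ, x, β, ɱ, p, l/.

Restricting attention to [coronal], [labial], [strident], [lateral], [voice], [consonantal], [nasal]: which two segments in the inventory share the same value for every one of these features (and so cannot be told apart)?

Both /ts/ and /ʂ/ are [+coronal], [−labial], [+strident], [−lateral], [−voice], [+consonantal], [−nasal]. Since the list omits [continuant] and [anterior] — which do distinguish the voiceless alveolar affricate from the voiceless retroflex fricative — this pair collapses; all other pairs remain distinct.

ts, ʂ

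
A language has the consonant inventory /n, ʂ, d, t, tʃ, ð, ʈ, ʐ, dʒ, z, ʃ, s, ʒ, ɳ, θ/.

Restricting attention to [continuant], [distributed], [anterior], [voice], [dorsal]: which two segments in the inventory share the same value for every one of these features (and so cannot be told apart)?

d, n

Both /d/ and /n/ are [-continuant], [-distributed], [+anterior], [+voice], [-dorsal]. Since the list omits [sonorant] and [nasal] — which do distinguish the voiced alveolar stop from the alveolar nasal — this pair collapses; all other pairs remain distinct.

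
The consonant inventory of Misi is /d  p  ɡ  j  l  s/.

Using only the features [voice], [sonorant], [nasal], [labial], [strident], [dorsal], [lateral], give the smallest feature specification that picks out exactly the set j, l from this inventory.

[+sonorant]

Every target segment is [+sonorant] and no other inventory member is, so one feature is enough.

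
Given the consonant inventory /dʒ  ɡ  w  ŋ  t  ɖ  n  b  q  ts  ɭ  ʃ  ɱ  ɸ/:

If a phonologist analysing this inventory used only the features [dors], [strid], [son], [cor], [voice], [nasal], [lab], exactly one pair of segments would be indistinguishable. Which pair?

/ts/ (voiceless alveolar affricate) and /ʃ/ (voiceless postalveolar fricative) are both [-dorsal], [+strident], [-sonorant], [+coronal], [-voice], [-nasal], [-labial], so none of the listed features separates them. (They do differ in [continuant], [anterior] and [distributed], which are not among the given features.) Every other pair in the inventory differs on at least one listed feature.

ts, ʃ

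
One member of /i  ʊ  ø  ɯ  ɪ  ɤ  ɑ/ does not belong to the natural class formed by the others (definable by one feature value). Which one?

The remaining segments after removing /ɑ/ share [-low]; /ɑ/ (low back unrounded vowel) is [+low]. For every other candidate removal, the leftover set fails to share any single feature value that the removed segment lacks.

ɑ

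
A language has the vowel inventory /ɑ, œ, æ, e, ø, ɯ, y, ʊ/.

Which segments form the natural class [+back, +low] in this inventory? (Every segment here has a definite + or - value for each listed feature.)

ɑ

The [+back] segments are /ɑ, ɯ, ʊ/.
Among these, [+low] leaves /ɑ/.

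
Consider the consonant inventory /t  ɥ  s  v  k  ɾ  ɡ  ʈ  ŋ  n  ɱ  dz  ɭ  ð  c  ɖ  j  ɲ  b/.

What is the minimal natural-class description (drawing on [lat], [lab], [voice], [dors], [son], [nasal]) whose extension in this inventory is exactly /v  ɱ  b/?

[+lab, −dors]

Every target segment is [+labial], [−dorsal]; each remaining inventory member fails at least one of these. Each conjunct is needed — [−dorsal] alone would also admit /t, s, ɾ, ʈ, …/; [+labial] alone would also admit /ɥ/ — and no other single listed feature has exactly this extension, so two is the minimum.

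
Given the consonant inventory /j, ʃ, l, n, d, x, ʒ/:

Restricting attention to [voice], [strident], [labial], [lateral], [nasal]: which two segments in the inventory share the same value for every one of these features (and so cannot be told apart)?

d, j

/d/ (voiced alveolar stop) and /j/ (palatal glide) are both [+voice], [−strident], [−labial], [−lateral], [−nasal], so none of the listed features separates them. (They do differ in [sonorant], [continuant] and [dorsal], which are not among the given features.) Every other pair in the inventory differs on at least one listed feature.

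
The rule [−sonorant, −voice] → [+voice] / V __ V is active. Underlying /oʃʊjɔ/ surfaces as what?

[oʒʊjɔ]

The only segment in the rule's environment that also matches [−sonorant, −voice] is /ʃ/. Applying [+voice] turns the voiceless postalveolar fricative into /ʒ/ (voiced postalveolar fricative), giving [oʒʊjɔ].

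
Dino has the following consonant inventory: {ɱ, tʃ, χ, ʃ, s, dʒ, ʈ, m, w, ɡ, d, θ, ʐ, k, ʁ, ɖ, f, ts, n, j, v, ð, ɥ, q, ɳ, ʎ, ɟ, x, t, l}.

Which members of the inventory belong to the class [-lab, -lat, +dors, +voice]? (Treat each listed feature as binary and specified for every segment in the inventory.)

ɡ, ʁ, j, ɟ

Eliminate segments failing any feature: /ɱ, m, w, f, v, ɥ/ are [+labial]; /tʃ, ʃ, s, dʒ, ʈ, d, θ, ʐ, ɖ, ts, n, ð, ɳ, t/ are [-dorsal]; /χ, k, q, x/ are [-voice]; /ʎ, l/ are [+lateral]. The remaining /ɡ, ʁ, j, ɟ/ satisfy [-labial], [-lateral], [+dorsal], [+voice].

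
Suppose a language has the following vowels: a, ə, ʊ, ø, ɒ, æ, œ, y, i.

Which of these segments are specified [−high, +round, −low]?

Checking each segment against [−high], [+round], [−low]: /ø/ (mid front rounded tense vowel), /œ/ (mid front rounded lax vowel) satisfy every feature; every other segment in the inventory fails at least one.

ø, œ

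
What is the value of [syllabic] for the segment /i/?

As the high front unrounded tense vowel, /i/ is [+syllabic].

[+syllabic]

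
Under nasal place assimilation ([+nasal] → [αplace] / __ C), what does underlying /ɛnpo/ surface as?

/n/ sits before the [+labial] consonant /p/, so it takes on [+labial] and surfaces as /m/. The rest of the form is unaffected: [ɛmpo].

[ɛmpo]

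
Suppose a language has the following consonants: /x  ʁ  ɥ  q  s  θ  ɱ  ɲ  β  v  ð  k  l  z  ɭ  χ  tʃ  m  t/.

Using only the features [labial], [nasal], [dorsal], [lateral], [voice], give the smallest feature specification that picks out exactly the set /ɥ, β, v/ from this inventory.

[−nasal, +labial]

Every target segment is [−nasal], [+labial]; each remaining inventory member fails at least one of these. Each conjunct is needed — [+labial] alone would also admit /ɱ, m/; [−nasal] alone would also admit /x, ʁ, q, s, …/ — and no other single listed feature has exactly this extension, so two is the minimum.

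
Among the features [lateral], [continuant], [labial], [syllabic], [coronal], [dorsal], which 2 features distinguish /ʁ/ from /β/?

[labial], [dorsal]

/ʁ/ (voiced uvular fricative) and /β/ (voiced bilabial fricative) agree on [−lateral], [+continuant], [−syllabic], [−coronal]. They differ on [labial] (/ʁ/ [−], /β/ [+]), [dorsal] (/ʁ/ [+], /β/ [−]).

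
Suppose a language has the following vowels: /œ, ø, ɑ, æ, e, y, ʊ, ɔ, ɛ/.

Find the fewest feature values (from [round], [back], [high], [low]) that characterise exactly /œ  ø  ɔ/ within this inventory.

/œ, ø, ɔ/ are all [−high], [+round], and no other segment in the inventory matches both values. Dropping any one of them over-generates: [+round] alone would also admit /y, ʊ/; [−high] alone would also admit /ɑ, æ, e, ɛ/. No other single listed feature picks out exactly this set either, so fewer than two features will not do.

[−high, +round]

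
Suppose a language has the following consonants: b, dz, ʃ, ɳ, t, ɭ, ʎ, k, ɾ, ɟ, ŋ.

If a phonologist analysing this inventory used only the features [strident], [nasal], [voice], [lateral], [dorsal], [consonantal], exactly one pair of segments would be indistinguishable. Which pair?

/ɾ/ (alveolar tap) and /b/ (voiced bilabial stop) are both [−strident], [−nasal], [+voice], [−lateral], [−dorsal], [+consonantal], so none of the listed features separates them. (They do differ in [sonorant], [labial] and [coronal], which are not among the given features.) Every other pair in the inventory differs on at least one listed feature.

ɾ, b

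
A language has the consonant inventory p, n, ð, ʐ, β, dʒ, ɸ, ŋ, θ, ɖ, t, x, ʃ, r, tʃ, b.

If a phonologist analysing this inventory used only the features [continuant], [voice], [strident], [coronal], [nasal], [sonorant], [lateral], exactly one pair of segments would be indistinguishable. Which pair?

x, ɸ

On the given features, /x/ and /ɸ/ have an identical profile: [+continuant], [−voice], [−strident], [−coronal], [−nasal], [−sonorant], [−lateral]. No other two segments in the inventory coincide on all 7 features. (They do differ in [labial] and [dorsal], which are not among the given features.)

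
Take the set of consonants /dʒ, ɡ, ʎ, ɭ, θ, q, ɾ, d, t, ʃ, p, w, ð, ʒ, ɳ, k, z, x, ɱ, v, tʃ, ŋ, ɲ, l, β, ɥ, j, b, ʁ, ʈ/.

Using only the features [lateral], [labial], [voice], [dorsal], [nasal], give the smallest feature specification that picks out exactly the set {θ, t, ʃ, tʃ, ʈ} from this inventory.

[-voice, -labial, -dorsal]

/θ, t, ʃ, tʃ, ʈ/ are all [-voice], [-labial], [-dorsal], and no other segment in the inventory matches all three values. Dropping any one of them over-generates: [-labial, -dorsal] alone would also admit /dʒ, ɭ, ɾ, d, …/; [-voice, -dorsal] alone would also admit /p/; [-voice, -labial] alone would also admit /q, k, x/. No other combination of two listed features picks out exactly this set either, so fewer than three features will not do.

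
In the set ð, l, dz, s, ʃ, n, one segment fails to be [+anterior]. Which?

ʃ

/ʃ/ is the voiceless postalveolar fricative, which is [−anterior]; the rest — /dz, l, n, ð, s/ — are [+anterior].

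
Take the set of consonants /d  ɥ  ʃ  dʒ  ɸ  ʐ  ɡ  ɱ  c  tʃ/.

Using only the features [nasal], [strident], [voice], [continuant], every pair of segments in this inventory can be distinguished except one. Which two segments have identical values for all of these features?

Both /ɡ/ and /d/ are [-nasal], [-strident], [+voice], [-continuant]. Since the list omits [coronal] and [dorsal] — which do distinguish the voiced velar stop from the voiced alveolar stop — this pair collapses; all other pairs remain distinct.

ɡ, d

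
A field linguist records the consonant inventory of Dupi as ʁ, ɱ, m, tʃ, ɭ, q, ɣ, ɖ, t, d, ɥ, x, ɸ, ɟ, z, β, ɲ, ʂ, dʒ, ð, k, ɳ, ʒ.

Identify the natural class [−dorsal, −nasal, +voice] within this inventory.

Checking each segment against [−dorsal], [−nasal], [+voice]: /ɭ/ (retroflex lateral approximant), /ɖ/ (voiced retroflex stop), /d/ (voiced alveolar stop), /z/ (voiced alveolar fricative), /β/ (voiced bilabial fricative), /dʒ/ (voiced postalveolar affricate), among others, satisfy every feature; every other segment in the inventory fails at least one.

ɭ, ɖ, d, z, β, dʒ, ð, ʒ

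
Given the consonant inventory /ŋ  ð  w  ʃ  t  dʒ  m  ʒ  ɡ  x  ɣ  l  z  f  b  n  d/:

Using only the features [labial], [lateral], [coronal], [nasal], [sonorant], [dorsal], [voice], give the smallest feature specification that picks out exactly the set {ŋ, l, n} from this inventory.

[+sonorant, -labial]

/ŋ, l, n/ are all [+sonorant], [-labial], and no other segment in the inventory matches both values. Dropping any one of them over-generates: [-labial] alone would also admit /ð, ʃ, t, dʒ, …/; [+sonorant] alone would also admit /w, m/. No other single listed feature picks out exactly this set either, so fewer than two features will not do.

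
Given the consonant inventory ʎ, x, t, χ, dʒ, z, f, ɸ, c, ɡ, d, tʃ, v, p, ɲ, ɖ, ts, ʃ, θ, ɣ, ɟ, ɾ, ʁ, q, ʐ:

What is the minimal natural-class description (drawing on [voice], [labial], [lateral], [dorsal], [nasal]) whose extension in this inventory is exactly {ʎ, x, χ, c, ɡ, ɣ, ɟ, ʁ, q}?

[-nasal, +dorsal]

The class [-nasal], [+dorsal] has exactly /ʎ, x, χ, c, ɡ, ɣ, ɟ, ʁ, q/ as its extension in this inventory. No smaller conjunction from the listed features achieves this: [+dorsal] alone would also admit /ɲ/; [-nasal] alone would also admit /t, dʒ, z, f, …/; and checking the remaining single features turns up none with this extension.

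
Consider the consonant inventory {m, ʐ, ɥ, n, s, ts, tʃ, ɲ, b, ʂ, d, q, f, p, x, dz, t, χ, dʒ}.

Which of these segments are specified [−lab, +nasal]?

Checking each segment against [−labial], [+nasal]: /n/ (alveolar nasal), /ɲ/ (palatal nasal) satisfy every feature; every other segment in the inventory fails at least one.

n, ɲ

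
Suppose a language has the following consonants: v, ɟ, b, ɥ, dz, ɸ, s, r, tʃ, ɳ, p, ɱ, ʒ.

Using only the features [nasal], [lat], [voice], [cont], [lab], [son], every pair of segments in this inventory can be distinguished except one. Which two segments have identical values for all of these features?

ɟ, dz

On the given features, /ɟ/ and /dz/ have an identical profile: [−nasal], [−lateral], [+voice], [−continuant], [−labial], [−sonorant]. No other two segments in the inventory coincide on all 6 features. (They do differ in [strident], [delayed release] and [dorsal], which are not among the given features.)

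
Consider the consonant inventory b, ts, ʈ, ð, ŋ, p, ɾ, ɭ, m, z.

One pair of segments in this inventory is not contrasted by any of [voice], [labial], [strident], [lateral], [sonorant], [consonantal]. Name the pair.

On the given features, /ŋ/ and /ɾ/ have an identical profile: [+voice], [−labial], [−strident], [−lateral], [+sonorant], [+consonantal]. No other two segments in the inventory coincide on all 6 features. (They do differ in [nasal], [coronal] and [dorsal], which are not among the given features.)

ŋ, ɾ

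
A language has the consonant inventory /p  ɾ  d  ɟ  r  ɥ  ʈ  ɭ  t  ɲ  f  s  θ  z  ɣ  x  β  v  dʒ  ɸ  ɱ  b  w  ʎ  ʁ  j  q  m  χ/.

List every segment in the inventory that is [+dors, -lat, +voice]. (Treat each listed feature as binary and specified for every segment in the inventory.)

The [+dorsal] segments are /ɟ, ɥ, ɲ, ɣ, x, w, ʎ, ʁ, j, q, χ/.
Among these, [-lateral] gives /ɟ, ɥ, ɲ, ɣ, x, w, ʁ, j, q, χ/.
Then [+voice] leaves /ɟ, ɥ, ɲ, ɣ, w, ʁ, j/.

ɟ, ɥ, ɲ, ɣ, w, ʁ, j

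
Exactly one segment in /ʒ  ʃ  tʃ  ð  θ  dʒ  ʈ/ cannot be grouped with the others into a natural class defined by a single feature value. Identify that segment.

ʈ

The remaining segments after removing /ʈ/ share [+distributed]; /ʈ/ (voiceless retroflex stop) is [−distributed]. For every other candidate removal, the leftover set fails to share any single feature value that the removed segment lacks.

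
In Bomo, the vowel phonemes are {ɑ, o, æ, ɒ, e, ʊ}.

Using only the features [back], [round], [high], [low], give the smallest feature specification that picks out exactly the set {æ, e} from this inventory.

The target set is precisely the extension of [−back] in this inventory.

[−back]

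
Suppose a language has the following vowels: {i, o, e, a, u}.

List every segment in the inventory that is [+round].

The feature [round] marks segments produced with lip rounding. In this inventory /o, u/ have that property, so they are [+round]; /i, e, a/ are [−round].

o, u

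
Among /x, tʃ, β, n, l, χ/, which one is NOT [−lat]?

l

Every segment except /l/ is [−lateral]. /l/ (alveolar lateral approximant) is [+lateral], so it is the exception.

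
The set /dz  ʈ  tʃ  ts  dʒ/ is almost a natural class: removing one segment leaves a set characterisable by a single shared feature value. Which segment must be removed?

ʈ

/dʒ, ts, dz, tʃ/ are all [+delayed release], but /ʈ/ (voiceless retroflex stop) is [-delayed release]. No other single segment can be removed to leave a set sharing one feature value that the removed segment lacks, so /ʈ/ is the odd one out.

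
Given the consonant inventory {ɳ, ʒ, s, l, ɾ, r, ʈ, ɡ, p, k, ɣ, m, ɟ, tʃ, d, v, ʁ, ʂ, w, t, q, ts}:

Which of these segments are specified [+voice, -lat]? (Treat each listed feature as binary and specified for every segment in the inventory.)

ɳ, ʒ, ɾ, r, ɡ, ɣ, m, ɟ, d, v, ʁ, w

Checking each segment against [+voice], [-lateral]: /ɳ/ (retroflex nasal), /ʒ/ (voiced postalveolar fricative), /ɾ/ (alveolar tap), /r/ (alveolar trill), /ɡ/ (voiced velar stop), /ɣ/ (voiced velar fricative), among others, satisfy every feature; every other segment in the inventory fails at least one.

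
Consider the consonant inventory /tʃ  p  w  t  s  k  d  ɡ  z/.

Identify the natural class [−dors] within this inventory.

tʃ, p, t, s, d, z

The [−dorsal] segments here are /tʃ, p, t, s, d, z/; the remaining /w, k, ɡ/ are [+dorsal].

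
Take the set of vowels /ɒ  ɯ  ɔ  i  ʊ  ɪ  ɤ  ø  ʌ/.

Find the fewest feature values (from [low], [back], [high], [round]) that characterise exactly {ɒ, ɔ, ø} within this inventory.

[-high, +round]

/ɒ, ɔ, ø/ are all [-high], [+round], and no other segment in the inventory matches both values. Dropping any one of them over-generates: [+round] alone would also admit /ʊ/; [-high] alone would also admit /ɤ, ʌ/. No other single listed feature picks out exactly this set either, so fewer than two features will not do.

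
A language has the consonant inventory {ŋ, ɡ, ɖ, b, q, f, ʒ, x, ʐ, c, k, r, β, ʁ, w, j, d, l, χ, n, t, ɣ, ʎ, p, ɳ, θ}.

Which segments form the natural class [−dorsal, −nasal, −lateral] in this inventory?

Eliminate segments failing any feature: /ŋ, ɡ, q, x, c, k, ʁ, w, j, χ, ɣ, ʎ/ are [+dorsal]; /l/ is [+lateral]; /n, ɳ/ are [+nasal]. The remaining /ɖ, b, f, ʒ, ʐ, r, β, d, t, p, θ/ satisfy [−dorsal], [−nasal], [−lateral].

ɖ, b, f, ʒ, ʐ, r, β, d, t, p, θ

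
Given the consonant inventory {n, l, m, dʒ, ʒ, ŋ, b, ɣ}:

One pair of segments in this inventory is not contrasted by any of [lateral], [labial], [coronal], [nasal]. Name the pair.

dʒ, ʒ

On the given features, /dʒ/ and /ʒ/ have an identical profile: [-lateral], [-labial], [+coronal], [-nasal]. No other two segments in the inventory coincide on all 4 features. (They do differ in [continuant], which is not among the given features.)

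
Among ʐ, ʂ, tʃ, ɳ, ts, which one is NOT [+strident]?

Every segment except /ɳ/ is [+strident]. /ɳ/ (retroflex nasal) is [−strident], so it is the exception.

ɳ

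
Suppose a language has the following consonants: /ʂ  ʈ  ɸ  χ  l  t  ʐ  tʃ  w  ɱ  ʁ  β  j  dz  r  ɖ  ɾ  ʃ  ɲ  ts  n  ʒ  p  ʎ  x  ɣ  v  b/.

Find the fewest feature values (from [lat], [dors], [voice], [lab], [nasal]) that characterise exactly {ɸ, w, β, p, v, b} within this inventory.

Every target segment is [−nasal], [+labial]; each remaining inventory member fails at least one of these. Each conjunct is needed — [+labial] alone would also admit /ɱ/; [−nasal] alone would also admit /ʂ, ʈ, χ, l, …/ — and no other single listed feature has exactly this extension, so two is the minimum.

[−nasal, +lab]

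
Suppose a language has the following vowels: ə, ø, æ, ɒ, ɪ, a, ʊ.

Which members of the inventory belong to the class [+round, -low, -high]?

Eliminate segments failing any feature: /ə, æ, ɪ, a/ are [-round]; /ɒ/ is [+low]; /ʊ/ is [+high]. The remaining /ø/ satisfy [+round], [-low], [-high].

ø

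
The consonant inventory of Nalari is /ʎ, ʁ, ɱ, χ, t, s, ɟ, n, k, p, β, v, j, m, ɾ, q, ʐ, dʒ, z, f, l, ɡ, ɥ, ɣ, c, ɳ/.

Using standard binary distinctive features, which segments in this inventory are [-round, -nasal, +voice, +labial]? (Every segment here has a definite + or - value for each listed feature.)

Checking each segment against [-round], [-nasal], [+voice], [+labial]: /β/ (voiced bilabial fricative), /v/ (voiced labiodental fricative) satisfy every feature; every other segment in the inventory fails at least one.

β, v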